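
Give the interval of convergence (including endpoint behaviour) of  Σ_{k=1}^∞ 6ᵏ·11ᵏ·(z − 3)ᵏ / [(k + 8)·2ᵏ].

The ratio of consecutive coefficients is [(k + 8)/((k+1) + 8)] · 6·11/2 → 33.
Convergence for |z − 3| · 33 < 1, i.e. |z − 3| < 1/33. So R = 1/33.
When z = 100/33, the terms are asymptotic to a nonzero constant times 1/k, so the series diverges by limit comparison with Σ 1/k.
At z = 98/33: an alternating series whose terms decrease to 0 in absolute value, so it converges by the Leibniz criterion.

[98/33, 100/33)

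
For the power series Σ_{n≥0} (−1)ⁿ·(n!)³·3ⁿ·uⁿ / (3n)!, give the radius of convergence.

R = 9

By the ratio test, |a_{n+1}/a_n| = (n+1)³/[(3n+1)·(3n+2)·(3n+3)] · 3 → 1/9.
Thus R = 1/(1/9) = 9.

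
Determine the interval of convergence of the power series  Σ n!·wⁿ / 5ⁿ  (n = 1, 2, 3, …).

The ratio of consecutive coefficients is (n+1) · 1/5 → ∞.
The ratio grows without bound, so the series diverges whenever w ≠ 0; it converges only at w = 0. R = 0.

{0}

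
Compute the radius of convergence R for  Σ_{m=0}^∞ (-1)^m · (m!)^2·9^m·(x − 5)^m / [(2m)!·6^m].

R = 8/3

The ratio of consecutive coefficients is (m+1)²/[(2m+1)·(2m+2)] · 9/6 → 3/8.
Thus R = 1/(3/8) = 8/3.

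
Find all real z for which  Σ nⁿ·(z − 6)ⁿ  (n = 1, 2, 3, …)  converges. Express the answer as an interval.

{6}

Root test: |a_n|^(1/n) = n → ∞.
Since the n-th root of |a_n| is unbounded, the series converges only at z = 6; R = 0.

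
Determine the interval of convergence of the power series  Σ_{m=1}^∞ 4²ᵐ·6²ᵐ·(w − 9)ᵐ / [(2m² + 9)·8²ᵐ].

[80/9, 82/9]

Apply the ratio test: |a_{m+1}| / |a_m| = [(2m² + 9)/(2(m+1)² + 9)] · 16·36/64, which tends to 9 as m → ∞.
The series converges when 9 · |w − 9| < 1, giving R = 1/9.
Check w = 82/9: absolute convergence follows by limit comparison with Σ 1/m².
At w = 80/9: the series is dominated by a constant times Σ 1/m², which converges (p = 2 > 1).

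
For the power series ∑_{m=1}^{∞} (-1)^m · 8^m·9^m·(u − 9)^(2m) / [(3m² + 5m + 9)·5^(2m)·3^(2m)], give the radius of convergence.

R = 5√2/4

The ratio of consecutive coefficients is [(3m² + 5m + 9)/(3(m+1)² + 5(m+1) + 9)] · 8·9/(25·9) → 8/25.
Successive powers of (u − 9) differ by 2, so the series converges when |u − 9|² · 8/25 < 1, i.e. |u − 9| < √(25/8). So R = 5√2/4.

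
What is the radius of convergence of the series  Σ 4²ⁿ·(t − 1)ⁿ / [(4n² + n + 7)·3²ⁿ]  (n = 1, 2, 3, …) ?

Ratio test: |a_{n+1}/a_n| = [(4n² + n + 7)/(4(n+1)² + (n+1) + 7)] · 16/9 → 16/9 as n → ∞.
Thus R = 1/(16/9) = 9/16.

R = 9/16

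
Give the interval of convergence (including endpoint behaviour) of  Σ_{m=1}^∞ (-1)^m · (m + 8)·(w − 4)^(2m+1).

Ratio test: |a_{m+1}/a_m| = ((m+1) + 8)/(m + 8) → 1 as m → ∞.
Writing y = (w − 4)², the series in y has radius 1, so |w − 4| < √(1) = 1 and R = 1.
Endpoint w = 5: the m-th term does not approach 0; divergence by the term test.
When w = 3, the m-th term does not approach 0; divergence by the term test.

(3, 5)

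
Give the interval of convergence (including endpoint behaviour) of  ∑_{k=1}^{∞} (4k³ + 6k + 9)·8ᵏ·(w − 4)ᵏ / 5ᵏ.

Apply the ratio test: |a_{k+1}| / |a_k| = [(4(k+1)³ + 6(k+1) + 9)/(4k³ + 6k + 9)] · 8/5, which tends to 8/5 as k → ∞.
Thus R = 1/(8/5) = 5/8.
Check w = 37/8: the terms do not tend to 0, so the series diverges.
When w = 27/8, the terms do not tend to 0, so the series diverges.

(27/8, 37/8)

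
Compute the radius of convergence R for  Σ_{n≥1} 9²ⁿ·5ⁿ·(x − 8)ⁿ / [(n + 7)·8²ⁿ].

R = 64/405

The ratio of consecutive coefficients is [(n + 7)/((n+1) + 7)] · 81·5/64 → 405/64.
Thus R = 1/(405/64) = 64/405.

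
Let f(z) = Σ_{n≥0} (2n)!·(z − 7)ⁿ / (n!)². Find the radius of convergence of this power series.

R = 1/4

By the ratio test, |a_{n+1}/a_n| = (2n+1)·(2n+2)/(n+1)² → 4.
Convergence for |z − 7| · 4 < 1, i.e. |z − 7| < 1/4. So R = 1/4.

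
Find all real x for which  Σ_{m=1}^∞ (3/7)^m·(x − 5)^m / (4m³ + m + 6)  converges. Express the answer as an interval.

By the ratio test, |a_{m+1}/a_m| = [(4m³ + m + 6)/(4(m+1)³ + (m+1) + 6)] · 3/7 → 3/7.
Hence the series converges for |x − 5| < 1/(3/7) = 7/3, so the radius of convergence is 7/3.
Endpoint x = 22/3: the series is dominated by a constant times Σ 1/m³, which converges (p = 3 > 1).
At x = 8/3: the series is dominated by a constant times Σ 1/m³, which converges (p = 3 > 1).

[8/3, 22/3]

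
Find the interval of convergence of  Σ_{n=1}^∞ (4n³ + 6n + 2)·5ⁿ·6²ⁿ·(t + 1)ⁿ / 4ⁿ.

(-46/45, -44/45)

Apply the ratio test: |a_{n+1}| / |a_n| = [(4(n+1)³ + 6(n+1) + 2)/(4n³ + 6n + 2)] · 5·36/4, which tends to 45 as n → ∞.
The series converges when 45 · |t + 1| < 1, giving R = 1/45.
At t = -44/45: the terms do not tend to 0, so the series diverges.
Endpoint t = -46/45: the n-th term does not approach 0; divergence by the term test.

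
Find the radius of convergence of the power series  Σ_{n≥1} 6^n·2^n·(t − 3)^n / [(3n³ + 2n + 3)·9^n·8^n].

The ratio of consecutive coefficients is [(3n³ + 2n + 3)/(3(n+1)³ + 2(n+1) + 3)] · 6·2/(9·8) → 1/6.
Thus R = 1/(1/6) = 6.

R = 6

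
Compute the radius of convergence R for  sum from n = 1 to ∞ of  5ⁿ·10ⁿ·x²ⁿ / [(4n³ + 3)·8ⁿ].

The ratio of consecutive coefficients is [(4n³ + 3)/(4(n+1)³ + 3)] · 5·10/8 → 25/4.
Writing y = x², the series in y has radius 4/25, so |x| < √(4/25) = 2/5 and R = 2/5.

R = 2/5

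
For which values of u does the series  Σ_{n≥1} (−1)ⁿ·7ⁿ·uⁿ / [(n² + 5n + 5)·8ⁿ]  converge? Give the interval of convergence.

[-8/7, 8/7]

Apply the ratio test: |a_{n+1}| / |a_n| = [(n² + 5n + 5)/((n+1)² + 5(n+1) + 5)] · 7/8, which tends to 7/8 as n → ∞.
The series converges when 7/8 · |u| < 1, giving R = 8/7.
Check u = 8/7: absolute convergence follows by limit comparison with Σ 1/n².
At u = -8/7: the terms are on the order of 1/n², so the series converges absolutely by comparison with the p-series (p = 2 > 1).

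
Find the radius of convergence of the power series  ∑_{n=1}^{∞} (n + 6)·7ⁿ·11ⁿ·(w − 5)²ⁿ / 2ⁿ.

The ratio of consecutive coefficients is [((n+1) + 6)/(n + 6)] · 7·11/2 → 77/2.
Successive powers of (w − 5) differ by 2, so the series converges when |w − 5|² · 77/2 < 1, i.e. |w − 5| < √(2/77). So R = √154/77.

R = √154/77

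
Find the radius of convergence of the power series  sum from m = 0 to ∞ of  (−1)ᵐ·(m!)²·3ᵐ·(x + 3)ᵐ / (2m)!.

The ratio of consecutive coefficients is (m+1)²/[(2m+1)·(2m+2)] · 3 → 3/4.
The series converges when 3/4 · |x + 3| < 1, giving R = 4/3.

R = 4/3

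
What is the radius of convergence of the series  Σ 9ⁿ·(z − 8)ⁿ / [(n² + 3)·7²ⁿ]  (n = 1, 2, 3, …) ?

Apply the ratio test: |a_{n+1}| / |a_n| = [(n² + 3)/((n+1)² + 3)] · 9/49, which tends to 9/49 as n → ∞.
Convergence for |z − 8| · 9/49 < 1, i.e. |z − 8| < 49/9. So R = 49/9.

R = 49/9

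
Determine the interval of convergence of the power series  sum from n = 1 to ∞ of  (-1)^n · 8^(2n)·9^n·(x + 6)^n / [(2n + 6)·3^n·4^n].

(-289/48, -287/48]

By the ratio test, |a_{n+1}/a_n| = [(2n + 6)/(2(n+1) + 6)] · 64·9/(3·4) → 48.
Thus R = 1/(48) = 1/48.
At x = -287/48: the terms alternate in sign and decrease monotonically to 0 in absolute value (size ~ c/n), so the alternating series test gives convergence.
Endpoint x = -289/48: the terms are asymptotic to a nonzero constant times 1/n, so the series diverges by limit comparison with Σ 1/n.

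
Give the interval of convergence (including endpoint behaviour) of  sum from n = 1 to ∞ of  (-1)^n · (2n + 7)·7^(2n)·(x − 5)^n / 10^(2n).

(145/49, 345/49)

Ratio test: |a_{n+1}/a_n| = [(2(n+1) + 7)/(2n + 7)] · 49/100 → 49/100 as n → ∞.
Convergence for |x − 5| · 49/100 < 1, i.e. |x − 5| < 100/49. So R = 100/49.
At x = 345/49: the n-th term does not approach 0; divergence by the term test.
At x = 145/49: the terms do not tend to 0, so the series diverges.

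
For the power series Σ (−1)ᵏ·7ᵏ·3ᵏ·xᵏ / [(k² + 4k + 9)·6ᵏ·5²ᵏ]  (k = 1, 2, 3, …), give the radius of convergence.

By the ratio test, |a_{k+1}/a_k| = [(k² + 4k + 9)/((k+1)² + 4(k+1) + 9)] · 7·3/(6·25) → 7/50.
The series converges when 7/50 · |x| < 1, giving R = 50/7.

R = 50/7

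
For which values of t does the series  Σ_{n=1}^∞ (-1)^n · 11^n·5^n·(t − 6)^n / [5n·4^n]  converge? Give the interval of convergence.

(326/55, 334/55]

The ratio of consecutive coefficients is [5n/5(n+1)] · 11·5/4 → 55/4.
The series converges when 55/4 · |t − 6| < 1, giving R = 4/55.
Check t = 334/55: the terms alternate in sign and decrease monotonically to 0 in absolute value (size ~ c/n), so the alternating series test gives convergence.
Check t = 326/55: the terms are asymptotic to a nonzero constant times 1/n, so the series diverges by limit comparison with Σ 1/n.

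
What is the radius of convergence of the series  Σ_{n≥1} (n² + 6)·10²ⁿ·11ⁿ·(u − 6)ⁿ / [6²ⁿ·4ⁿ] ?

R = 36/275

The ratio of consecutive coefficients is [((n+1)² + 6)/(n² + 6)] · 100·11/(36·4) → 275/36.
Thus R = 1/(275/36) = 36/275.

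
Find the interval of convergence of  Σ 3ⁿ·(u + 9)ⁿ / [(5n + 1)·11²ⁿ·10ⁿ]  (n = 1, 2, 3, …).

By the ratio test, |a_{n+1}/a_n| = [(5n + 1)/(5(n+1) + 1)] · 3/(121·10) → 3/1210.
Hence the series converges for |u + 9| < 1/(3/1210) = 1210/3, so the radius of convergence is 1210/3.
At u = 1183/3: the terms are asymptotic to a nonzero constant times 1/n, so the series diverges by limit comparison with Σ 1/n.
Endpoint u = -1237/3: the terms alternate in sign and decrease monotonically to 0 in absolute value (size ~ c/n), so the alternating series test gives convergence.

[-1237/3, 1183/3)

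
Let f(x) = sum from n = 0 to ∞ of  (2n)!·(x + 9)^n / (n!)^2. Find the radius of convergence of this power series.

The ratio of consecutive coefficients is (2n+1)·(2n+2)/(n+1)² → 4.
Convergence for |x + 9| · 4 < 1, i.e. |x + 9| < 1/4. So R = 1/4.

R = 1/4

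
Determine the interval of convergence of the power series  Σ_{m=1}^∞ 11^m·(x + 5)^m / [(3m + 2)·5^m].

[-60/11, -50/11)

The ratio of consecutive coefficients is [(3m + 2)/(3(m+1) + 2)] · 11/5 → 11/5.
Thus R = 1/(11/5) = 5/11.
When x = -50/11, the terms behave like c/m; limit comparison with the harmonic series gives divergence.
Endpoint x = -60/11: convergence follows from the alternating series test (terms decrease monotonically to 0).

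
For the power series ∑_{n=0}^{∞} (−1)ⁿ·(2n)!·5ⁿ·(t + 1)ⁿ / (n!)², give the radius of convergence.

R = 1/20

By the ratio test, |a_{n+1}/a_n| = (2n+1)·(2n+2)/(n+1)² · 5 → 20.
Hence the series converges for |t + 1| < 1/(20) = 1/20, so the radius of convergence is 1/20.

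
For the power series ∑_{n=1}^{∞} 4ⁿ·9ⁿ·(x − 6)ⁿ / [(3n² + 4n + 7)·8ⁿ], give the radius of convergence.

R = 2/9

Ratio test: |a_{n+1}/a_n| = [(3n² + 4n + 7)/(3(n+1)² + 4(n+1) + 7)] · 4·9/8 → 9/2 as n → ∞.
Convergence for |x − 6| · 9/2 < 1, i.e. |x − 6| < 2/9. So R = 2/9.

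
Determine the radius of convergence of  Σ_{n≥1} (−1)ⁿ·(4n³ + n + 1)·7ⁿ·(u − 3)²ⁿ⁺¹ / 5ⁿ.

Apply the ratio test: |a_{n+1}| / |a_n| = [(4(n+1)³ + (n+1) + 1)/(4n³ + n + 1)] · 7/5, which tends to 7/5 as n → ∞.
Successive powers of (u − 3) differ by 2, so the series converges when |u − 3|² · 7/5 < 1, i.e. |u − 3| < √(5/7). So R = √35/7.

R = √35/7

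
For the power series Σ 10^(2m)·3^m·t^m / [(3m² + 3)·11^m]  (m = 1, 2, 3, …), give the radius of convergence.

The ratio of consecutive coefficients is [(3m² + 3)/(3(m+1)² + 3)] · 100·3/11 → 300/11.
Hence the series converges for |t| < 1/(300/11) = 11/300, so the radius of convergence is 11/300.

R = 11/300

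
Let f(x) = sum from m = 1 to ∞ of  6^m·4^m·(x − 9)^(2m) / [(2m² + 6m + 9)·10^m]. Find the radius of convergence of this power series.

Ratio test: |a_{m+1}/a_m| = [(2m² + 6m + 9)/(2(m+1)² + 6(m+1) + 9)] · 6·4/10 → 12/5 as m → ∞.
Writing y = (x − 9)², the series in y has radius 5/12, so |x − 9| < √(5/12) and R = √15/6.

R = √15/6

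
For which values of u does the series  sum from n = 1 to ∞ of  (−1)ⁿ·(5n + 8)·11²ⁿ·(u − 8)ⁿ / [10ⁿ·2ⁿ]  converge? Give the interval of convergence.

The ratio of consecutive coefficients is [(5(n+1) + 8)/(5n + 8)] · 121/(10·2) → 121/20.
Thus R = 1/(121/20) = 20/121.
Endpoint u = 988/121: the n-th term does not approach 0; divergence by the term test.
Endpoint u = 948/121: the terms do not tend to 0, so the series diverges.

(948/121, 988/121)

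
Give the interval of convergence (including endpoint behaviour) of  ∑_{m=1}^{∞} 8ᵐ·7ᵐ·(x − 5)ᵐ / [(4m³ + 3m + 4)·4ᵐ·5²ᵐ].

The ratio of consecutive coefficients is [(4m³ + 3m + 4)/(4(m+1)³ + 3(m+1) + 4)] · 8·7/(4·25) → 14/25.
The series converges when 14/25 · |x − 5| < 1, giving R = 25/14.
When x = 95/14, the terms are on the order of 1/m³, so the series converges absolutely by comparison with the p-series (p = 3 > 1).
Check x = 45/14: absolute convergence follows by limit comparison with Σ 1/m³.

[45/14, 95/14]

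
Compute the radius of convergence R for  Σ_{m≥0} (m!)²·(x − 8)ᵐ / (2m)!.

R = 4

Apply the ratio test: |a_{m+1}| / |a_m| = (m+1)²/[(2m+1)·(2m+2)], which tends to 1/4 as m → ∞.
Thus R = 1/(1/4) = 4.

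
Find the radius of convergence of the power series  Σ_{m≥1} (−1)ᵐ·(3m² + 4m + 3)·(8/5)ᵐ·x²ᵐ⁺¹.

Apply the ratio test: |a_{m+1}| / |a_m| = [(3(m+1)² + 4(m+1) + 3)/(3m² + 4m + 3)] · 8/5, which tends to 8/5 as m → ∞.
Since the exponent of x increases by 2 each term, convergence requires |x|² < 5/8, hence R = √10/4.

R = √10/4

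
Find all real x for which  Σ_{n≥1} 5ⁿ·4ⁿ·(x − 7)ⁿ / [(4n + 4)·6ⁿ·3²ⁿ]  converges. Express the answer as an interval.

The ratio of consecutive coefficients is [(4n + 4)/(4(n+1) + 4)] · 5·4/(6·9) → 10/27.
Thus R = 1/(10/27) = 27/10.
Endpoint x = 97/10: the terms behave like c/n; limit comparison with the harmonic series gives divergence.
At x = 43/10: the terms alternate in sign and decrease monotonically to 0 in absolute value (size ~ c/n), so the alternating series test gives convergence.

[43/10, 97/10)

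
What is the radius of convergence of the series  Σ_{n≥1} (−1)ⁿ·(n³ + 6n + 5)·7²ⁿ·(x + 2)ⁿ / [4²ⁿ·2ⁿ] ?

By the ratio test, |a_{n+1}/a_n| = [((n+1)³ + 6(n+1) + 5)/(n³ + 6n + 5)] · 49/(16·2) → 49/32.
Convergence for |x + 2| · 49/32 < 1, i.e. |x + 2| < 32/49. So R = 32/49.

R = 32/49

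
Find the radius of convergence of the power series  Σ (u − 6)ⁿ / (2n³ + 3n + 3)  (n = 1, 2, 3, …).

The ratio of consecutive coefficients is (2n³ + 3n + 3)/(2(n+1)³ + 3(n+1) + 3) → 1.
Convergence for |u − 6| < 1, so R = 1.

R = 1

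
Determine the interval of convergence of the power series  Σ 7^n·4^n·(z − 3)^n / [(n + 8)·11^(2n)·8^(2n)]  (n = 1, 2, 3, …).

[-1915/7, 1957/7)

Ratio test: |a_{n+1}/a_n| = [(n + 8)/((n+1) + 8)] · 7·4/(121·64) → 7/1936 as n → ∞.
Convergence for |z − 3| · 7/1936 < 1, i.e. |z − 3| < 1936/7. So R = 1936/7.
Check z = 1957/7: comparison with the harmonic series Σ 1/n shows the series diverges.
When z = -1915/7, the terms alternate in sign and decrease monotonically to 0 in absolute value (size ~ c/n), so the alternating series test gives convergence.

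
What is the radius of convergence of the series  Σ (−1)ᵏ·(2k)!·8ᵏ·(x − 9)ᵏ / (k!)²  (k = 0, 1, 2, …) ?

R = 1/32

Apply the ratio test: |a_{k+1}| / |a_k| = (2k+1)·(2k+2)/(k+1)² · 8, which tends to 32 as k → ∞.
Thus R = 1/(32) = 1/32.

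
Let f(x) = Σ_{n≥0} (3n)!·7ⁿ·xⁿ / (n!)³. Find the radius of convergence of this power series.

R = 1/189

Ratio test: |a_{n+1}/a_n| = (3n+1)·(3n+2)·(3n+3)/(n+1)³ · 7 → 189 as n → ∞.
Thus R = 1/(189) = 1/189.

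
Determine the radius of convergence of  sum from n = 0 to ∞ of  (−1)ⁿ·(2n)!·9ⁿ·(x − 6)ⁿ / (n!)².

Ratio test: |a_{n+1}/a_n| = (2n+1)·(2n+2)/(n+1)² · 9 → 36 as n → ∞.
Convergence for |x − 6| · 36 < 1, i.e. |x − 6| < 1/36. So R = 1/36.

R = 1/36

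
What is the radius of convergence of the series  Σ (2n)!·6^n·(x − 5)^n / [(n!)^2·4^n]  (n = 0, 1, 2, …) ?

R = 1/6

The ratio of consecutive coefficients is (2n+1)·(2n+2)/(n+1)² · 6/4 → 6.
Hence the series converges for |x − 5| < 1/(6) = 1/6, so the radius of convergence is 1/6.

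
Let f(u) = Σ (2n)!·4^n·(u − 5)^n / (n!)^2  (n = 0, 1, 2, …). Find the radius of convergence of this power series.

The ratio of consecutive coefficients is (2n+1)·(2n+2)/(n+1)² · 4 → 16.
Convergence for |u − 5| · 16 < 1, i.e. |u − 5| < 1/16. So R = 1/16.

R = 1/16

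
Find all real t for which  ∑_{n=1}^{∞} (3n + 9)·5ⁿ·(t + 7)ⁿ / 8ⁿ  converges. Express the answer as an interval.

(-43/5, -27/5)

By the ratio test, |a_{n+1}/a_n| = [(3(n+1) + 9)/(3n + 9)] · 5/8 → 5/8.
Hence the series converges for |t + 7| < 1/(5/8) = 8/5, so the radius of convergence is 8/5.
Check t = -27/5: the terms have absolute value of order n, which does not tend to 0, so the series diverges by the divergence test.
At t = -43/5: the terms do not tend to 0, so the series diverges.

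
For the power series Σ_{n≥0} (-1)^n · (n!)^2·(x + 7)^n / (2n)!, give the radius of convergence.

R = 4

Ratio test: |a_{n+1}/a_n| = (n+1)²/[(2n+1)·(2n+2)] → 1/4 as n → ∞.
Convergence for |x + 7| · 1/4 < 1, i.e. |x + 7| < 4. So R = 4.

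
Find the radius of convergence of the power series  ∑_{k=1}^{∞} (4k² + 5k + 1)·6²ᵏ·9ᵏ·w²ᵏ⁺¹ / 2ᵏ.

By the ratio test, |a_{k+1}/a_k| = [(4(k+1)² + 5(k+1) + 1)/(4k² + 5k + 1)] · 36·9/2 → 162.
Successive powers of w differ by 2, so the series converges when |w|² · 162 < 1, i.e. |w| < √(1/162). So R = √2/18.

R = √2/18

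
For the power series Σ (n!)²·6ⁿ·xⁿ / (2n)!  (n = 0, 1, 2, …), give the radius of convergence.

Ratio test: |a_{n+1}/a_n| = (n+1)²/[(2n+1)·(2n+2)] · 6 → 3/2 as n → ∞.
Convergence for |x| · 3/2 < 1, i.e. |x| < 2/3. So R = 2/3.

R = 2/3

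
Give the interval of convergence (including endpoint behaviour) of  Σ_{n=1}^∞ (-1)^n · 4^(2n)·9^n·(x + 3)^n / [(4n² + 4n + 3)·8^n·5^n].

The ratio of consecutive coefficients is [(4n² + 4n + 3)/(4(n+1)² + 4(n+1) + 3)] · 16·9/(8·5) → 18/5.
The series converges when 18/5 · |x + 3| < 1, giving R = 5/18.
Check x = -49/18: the terms are on the order of 1/n², so the series converges absolutely by comparison with the p-series (p = 2 > 1).
When x = -59/18, the terms are on the order of 1/n², so the series converges absolutely by comparison with the p-series (p = 2 > 1).

[-59/18, -49/18]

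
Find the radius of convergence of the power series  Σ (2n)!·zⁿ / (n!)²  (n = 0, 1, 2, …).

R = 1/4

The ratio of consecutive coefficients is (2n+1)·(2n+2)/(n+1)² → 4.
The series converges when 4 · |z| < 1, giving R = 1/4.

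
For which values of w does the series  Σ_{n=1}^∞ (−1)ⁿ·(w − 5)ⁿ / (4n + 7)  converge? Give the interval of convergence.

(4, 6]

By the ratio test, |a_{n+1}/a_n| = (4n + 7)/(4(n+1) + 7) → 1.
Convergence for |w − 5| < 1, so R = 1.
Check w = 6: an alternating series whose terms decrease to 0 in absolute value, so it converges by the Leibniz criterion.
Check w = 4: the terms behave like c/n; limit comparison with the harmonic series gives divergence.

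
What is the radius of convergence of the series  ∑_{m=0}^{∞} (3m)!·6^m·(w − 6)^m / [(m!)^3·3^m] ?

The ratio of consecutive coefficients is (3m+1)·(3m+2)·(3m+3)/(m+1)³ · 6/3 → 54.
Convergence for |w − 6| · 54 < 1, i.e. |w − 6| < 1/54. So R = 1/54.

R = 1/54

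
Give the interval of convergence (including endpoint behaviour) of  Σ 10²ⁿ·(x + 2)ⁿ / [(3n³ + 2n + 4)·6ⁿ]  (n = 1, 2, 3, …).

By the ratio test, |a_{n+1}/a_n| = [(3n³ + 2n + 4)/(3(n+1)³ + 2(n+1) + 4)] · 100/6 → 50/3.
Thus R = 1/(50/3) = 3/50.
Endpoint x = -97/50: the terms are on the order of 1/n³, so the series converges absolutely by comparison with the p-series (p = 3 > 1).
Endpoint x = -103/50: absolute convergence follows by limit comparison with Σ 1/n³.

[-103/50, -97/50]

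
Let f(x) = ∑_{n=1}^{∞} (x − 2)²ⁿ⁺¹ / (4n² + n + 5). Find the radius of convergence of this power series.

R = 1

The ratio of consecutive coefficients is (4n² + n + 5)/(4(n+1)² + (n+1) + 5) → 1.
Writing y = (x − 2)², the series in y has radius 1, so |x − 2| < √(1) = 1 and R = 1.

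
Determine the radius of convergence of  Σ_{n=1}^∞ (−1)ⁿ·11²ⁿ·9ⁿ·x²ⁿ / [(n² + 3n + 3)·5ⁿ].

R = √5/33

Ratio test: |a_{n+1}/a_n| = [(n² + 3n + 3)/((n+1)² + 3(n+1) + 3)] · 121·9/5 → 1089/5 as n → ∞.
Writing y = x², the series in y has radius 5/1089, so |x| < √(5/1089) and R = √5/33.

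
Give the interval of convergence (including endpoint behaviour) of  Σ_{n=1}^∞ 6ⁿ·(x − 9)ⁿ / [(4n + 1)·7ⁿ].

Apply the ratio test: |a_{n+1}| / |a_n| = [(4n + 1)/(4(n+1) + 1)] · 6/7, which tends to 6/7 as n → ∞.
Hence the series converges for |x − 9| < 1/(6/7) = 7/6, so the radius of convergence is 7/6.
When x = 61/6, comparison with the harmonic series Σ 1/n shows the series diverges.
When x = 47/6, the terms alternate in sign and decrease monotonically to 0 in absolute value (size ~ c/n), so the alternating series test gives convergence.

[47/6, 61/6)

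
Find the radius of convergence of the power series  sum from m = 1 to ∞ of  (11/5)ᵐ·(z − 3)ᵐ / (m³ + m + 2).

R = 5/11

Ratio test: |a_{m+1}/a_m| = [(m³ + m + 2)/((m+1)³ + (m+1) + 2)] · 11/5 → 11/5 as m → ∞.
The series converges when 11/5 · |z − 3| < 1, giving R = 5/11.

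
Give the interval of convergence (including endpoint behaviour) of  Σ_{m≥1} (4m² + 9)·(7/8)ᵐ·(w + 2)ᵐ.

(-22/7, -6/7)

Ratio test: |a_{m+1}/a_m| = [(4(m+1)² + 9)/(4m² + 9)] · 7/8 → 7/8 as m → ∞.
The series converges when 7/8 · |w + 2| < 1, giving R = 8/7.
Check w = -6/7: the m-th term does not approach 0; divergence by the term test.
At w = -22/7: the terms have absolute value of order m², which does not tend to 0, so the series diverges by the divergence test.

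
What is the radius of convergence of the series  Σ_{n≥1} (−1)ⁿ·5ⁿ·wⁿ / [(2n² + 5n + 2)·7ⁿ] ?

The ratio of consecutive coefficients is [(2n² + 5n + 2)/(2(n+1)² + 5(n+1) + 2)] · 5/7 → 5/7.
Thus R = 1/(5/7) = 7/5.

R = 7/5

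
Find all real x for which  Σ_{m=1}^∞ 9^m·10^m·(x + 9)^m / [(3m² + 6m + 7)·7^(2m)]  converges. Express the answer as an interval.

[-859/90, -761/90]

Ratio test: |a_{m+1}/a_m| = [(3m² + 6m + 7)/(3(m+1)² + 6(m+1) + 7)] · 9·10/49 → 90/49 as m → ∞.
Thus R = 1/(90/49) = 49/90.
When x = -761/90, absolute convergence follows by limit comparison with Σ 1/m².
Check x = -859/90: the terms are on the order of 1/m², so the series converges absolutely by comparison with the p-series (p = 2 > 1).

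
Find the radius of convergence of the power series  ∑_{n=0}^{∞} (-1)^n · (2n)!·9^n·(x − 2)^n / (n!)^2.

R = 1/36

Ratio test: |a_{n+1}/a_n| = (2n+1)·(2n+2)/(n+1)² · 9 → 36 as n → ∞.
The series converges when 36 · |x − 2| < 1, giving R = 1/36.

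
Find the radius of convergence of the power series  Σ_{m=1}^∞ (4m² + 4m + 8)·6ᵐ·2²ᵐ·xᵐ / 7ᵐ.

Apply the ratio test: |a_{m+1}| / |a_m| = [(4(m+1)² + 4(m+1) + 8)/(4m² + 4m + 8)] · 6·4/7, which tends to 24/7 as m → ∞.
Hence the series converges for |x| < 1/(24/7) = 7/24, so the radius of convergence is 7/24.

R = 7/24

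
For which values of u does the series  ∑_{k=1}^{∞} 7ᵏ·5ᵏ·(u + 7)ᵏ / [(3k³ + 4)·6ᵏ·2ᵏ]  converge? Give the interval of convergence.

By the ratio test, |a_{k+1}/a_k| = [(3k³ + 4)/(3(k+1)³ + 4)] · 7·5/(6·2) → 35/12.
Hence the series converges for |u + 7| < 1/(35/12) = 12/35, so the radius of convergence is 12/35.
Check u = -233/35: the series is dominated by a constant times Σ 1/k³, which converges (p = 3 > 1).
Endpoint u = -257/35: the series is dominated by a constant times Σ 1/k³, which converges (p = 3 > 1).

[-257/35, -233/35]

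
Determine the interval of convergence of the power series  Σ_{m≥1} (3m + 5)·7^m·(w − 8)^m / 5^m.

(51/7, 61/7)

By the ratio test, |a_{m+1}/a_m| = [(3(m+1) + 5)/(3m + 5)] · 7/5 → 7/5.
Convergence for |w − 8| · 7/5 < 1, i.e. |w − 8| < 5/7. So R = 5/7.
When w = 61/7, the terms have absolute value of order m, which does not tend to 0, so the series diverges by the divergence test.
Check w = 51/7: the terms do not tend to 0, so the series diverges.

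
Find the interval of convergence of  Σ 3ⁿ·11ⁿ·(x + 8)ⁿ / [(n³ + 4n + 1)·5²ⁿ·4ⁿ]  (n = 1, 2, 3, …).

Apply the ratio test: |a_{n+1}| / |a_n| = [(n³ + 4n + 1)/((n+1)³ + 4(n+1) + 1)] · 3·11/(25·4), which tends to 33/100 as n → ∞.
Hence the series converges for |x + 8| < 1/(33/100) = 100/33, so the radius of convergence is 100/33.
When x = -164/33, the series is dominated by a constant times Σ 1/n³, which converges (p = 3 > 1).
When x = -364/33, the series is dominated by a constant times Σ 1/n³, which converges (p = 3 > 1).

[-364/33, -164/33]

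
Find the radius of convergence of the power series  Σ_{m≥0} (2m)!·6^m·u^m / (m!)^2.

Ratio test: |a_{m+1}/a_m| = (2m+1)·(2m+2)/(m+1)² · 6 → 24 as m → ∞.
Convergence for |u| · 24 < 1, i.e. |u| < 1/24. So R = 1/24.

R = 1/24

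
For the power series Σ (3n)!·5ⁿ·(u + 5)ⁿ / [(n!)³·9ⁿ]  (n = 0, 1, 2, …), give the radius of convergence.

The ratio of consecutive coefficients is (3n+1)·(3n+2)·(3n+3)/(n+1)³ · 5/9 → 15.
Convergence for |u + 5| · 15 < 1, i.e. |u + 5| < 1/15. So R = 1/15.

R = 1/15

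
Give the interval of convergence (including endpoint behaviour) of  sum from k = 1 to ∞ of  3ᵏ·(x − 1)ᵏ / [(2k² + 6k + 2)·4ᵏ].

[-1/3, 7/3]

Ratio test: |a_{k+1}/a_k| = [(2k² + 6k + 2)/(2(k+1)² + 6(k+1) + 2)] · 3/4 → 3/4 as k → ∞.
Thus R = 1/(3/4) = 4/3.
Check x = 7/3: the terms are on the order of 1/k², so the series converges absolutely by comparison with the p-series (p = 2 > 1).
Check x = -1/3: the terms are on the order of 1/k², so the series converges absolutely by comparison with the p-series (p = 2 > 1).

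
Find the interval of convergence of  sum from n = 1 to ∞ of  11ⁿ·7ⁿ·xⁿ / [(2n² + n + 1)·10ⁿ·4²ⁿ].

[-160/77, 160/77]

By the ratio test, |a_{n+1}/a_n| = [(2n² + n + 1)/(2(n+1)² + (n+1) + 1)] · 11·7/(10·16) → 77/160.
Thus R = 1/(77/160) = 160/77.
Check x = 160/77: absolute convergence follows by limit comparison with Σ 1/n².
When x = -160/77, the terms are on the order of 1/n², so the series converges absolutely by comparison with the p-series (p = 2 > 1).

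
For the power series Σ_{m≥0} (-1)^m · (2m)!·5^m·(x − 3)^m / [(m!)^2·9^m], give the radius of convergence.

R = 9/20

By the ratio test, |a_{m+1}/a_m| = (2m+1)·(2m+2)/(m+1)² · 5/9 → 20/9.
Hence the series converges for |x − 3| < 1/(20/9) = 9/20, so the radius of convergence is 9/20.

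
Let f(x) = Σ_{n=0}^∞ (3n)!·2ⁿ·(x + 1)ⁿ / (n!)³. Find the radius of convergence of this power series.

R = 1/54

Apply the ratio test: |a_{n+1}| / |a_n| = (3n+1)·(3n+2)·(3n+3)/(n+1)³ · 2, which tends to 54 as n → ∞.
Hence the series converges for |x + 1| < 1/(54) = 1/54, so the radius of convergence is 1/54.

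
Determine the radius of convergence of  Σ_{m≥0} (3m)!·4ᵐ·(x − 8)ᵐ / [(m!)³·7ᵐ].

The ratio of consecutive coefficients is (3m+1)·(3m+2)·(3m+3)/(m+1)³ · 4/7 → 108/7.
Convergence for |x − 8| · 108/7 < 1, i.e. |x − 8| < 7/108. So R = 7/108.

R = 7/108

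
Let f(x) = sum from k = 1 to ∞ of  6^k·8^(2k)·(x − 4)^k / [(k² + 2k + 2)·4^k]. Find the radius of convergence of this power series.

By the ratio test, |a_{k+1}/a_k| = [(k² + 2k + 2)/((k+1)² + 2(k+1) + 2)] · 6·64/4 → 96.
Thus R = 1/(96) = 1/96.

R = 1/96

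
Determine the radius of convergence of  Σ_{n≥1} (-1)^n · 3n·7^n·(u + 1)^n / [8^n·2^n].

R = 16/7

Ratio test: |a_{n+1}/a_n| = [3(n+1)/3n] · 7/(8·2) → 7/16 as n → ∞.
Convergence for |u + 1| · 7/16 < 1, i.e. |u + 1| < 16/7. So R = 16/7.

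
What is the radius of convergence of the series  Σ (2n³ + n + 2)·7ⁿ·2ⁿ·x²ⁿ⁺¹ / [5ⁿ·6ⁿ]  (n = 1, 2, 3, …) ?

R = √105/7

The ratio of consecutive coefficients is [(2(n+1)³ + (n+1) + 2)/(2n³ + n + 2)] · 7·2/(5·6) → 7/15.
Writing y = x², the series in y has radius 15/7, so |x| < √(15/7) and R = √105/7.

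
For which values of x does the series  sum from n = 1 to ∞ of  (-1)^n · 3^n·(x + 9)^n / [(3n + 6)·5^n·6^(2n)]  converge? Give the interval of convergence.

(-69, 51]

Ratio test: |a_{n+1}/a_n| = [(3n + 6)/(3(n+1) + 6)] · 3/(5·36) → 1/60 as n → ∞.
The series converges when 1/60 · |x + 9| < 1, giving R = 60.
When x = 51, convergence follows from the alternating series test (terms decrease monotonically to 0).
Check x = -69: comparison with the harmonic series Σ 1/n shows the series diverges.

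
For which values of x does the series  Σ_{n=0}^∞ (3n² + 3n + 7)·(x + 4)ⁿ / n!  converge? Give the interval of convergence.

(−∞, ∞)

By the ratio test, |a_{n+1}/a_n| = (3(n+1)² + 3(n+1) + 7)/(3n² + 3n + 7) · 1/(n+1) → 0.
The ratio tends to 0 regardless of x, hence R = ∞.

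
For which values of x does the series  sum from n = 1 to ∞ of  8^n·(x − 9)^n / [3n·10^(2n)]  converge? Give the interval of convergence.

[-7/2, 43/2)

By the ratio test, |a_{n+1}/a_n| = [3n/3(n+1)] · 8/100 → 2/25.
Hence the series converges for |x − 9| < 1/(2/25) = 25/2, so the radius of convergence is 25/2.
Endpoint x = 43/2: comparison with the harmonic series Σ 1/n shows the series diverges.
At x = -7/2: convergence follows from the alternating series test (terms decrease monotonically to 0).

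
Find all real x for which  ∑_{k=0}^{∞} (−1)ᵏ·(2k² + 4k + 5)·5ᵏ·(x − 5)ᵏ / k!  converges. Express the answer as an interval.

By the ratio test, |a_{k+1}/a_k| = (2(k+1)² + 4(k+1) + 5)/(2k² + 4k + 5) · 5 · 1/(k+1) → 0.
Since the limit is 0 < 1 for every x, the series converges on all of ℝ and R = ∞.

(−∞, ∞)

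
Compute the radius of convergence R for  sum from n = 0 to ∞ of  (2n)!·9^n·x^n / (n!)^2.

R = 1/36

Ratio test: |a_{n+1}/a_n| = (2n+1)·(2n+2)/(n+1)² · 9 → 36 as n → ∞.
Hence the series converges for |x| < 1/(36) = 1/36, so the radius of convergence is 1/36.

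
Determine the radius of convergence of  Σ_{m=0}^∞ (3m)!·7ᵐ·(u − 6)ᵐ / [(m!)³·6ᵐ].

R = 2/63

The ratio of consecutive coefficients is (3m+1)·(3m+2)·(3m+3)/(m+1)³ · 7/6 → 63/2.
Hence the series converges for |u − 6| < 1/(63/2) = 2/63, so the radius of convergence is 2/63.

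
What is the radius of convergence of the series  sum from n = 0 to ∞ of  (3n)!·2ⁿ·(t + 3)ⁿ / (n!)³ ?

R = 1/54

The ratio of consecutive coefficients is (3n+1)·(3n+2)·(3n+3)/(n+1)³ · 2 → 54.
Hence the series converges for |t + 3| < 1/(54) = 1/54, so the radius of convergence is 1/54.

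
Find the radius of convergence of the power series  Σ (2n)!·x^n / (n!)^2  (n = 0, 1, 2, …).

Ratio test: |a_{n+1}/a_n| = (2n+1)·(2n+2)/(n+1)² → 4 as n → ∞.
The series converges when 4 · |x| < 1, giving R = 1/4.

R = 1/4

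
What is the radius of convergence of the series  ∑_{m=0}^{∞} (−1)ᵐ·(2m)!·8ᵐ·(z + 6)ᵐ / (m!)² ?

R = 1/32

The ratio of consecutive coefficients is (2m+1)·(2m+2)/(m+1)² · 8 → 32.
Thus R = 1/(32) = 1/32.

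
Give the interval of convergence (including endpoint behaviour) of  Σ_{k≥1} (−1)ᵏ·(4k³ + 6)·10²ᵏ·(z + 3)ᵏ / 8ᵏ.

Ratio test: |a_{k+1}/a_k| = [(4(k+1)³ + 6)/(4k³ + 6)] · 100/8 → 25/2 as k → ∞.
Hence the series converges for |z + 3| < 1/(25/2) = 2/25, so the radius of convergence is 2/25.
Endpoint z = -73/25: the k-th term does not approach 0; divergence by the term test.
When z = -77/25, the k-th term does not approach 0; divergence by the term test.

(-77/25, -73/25)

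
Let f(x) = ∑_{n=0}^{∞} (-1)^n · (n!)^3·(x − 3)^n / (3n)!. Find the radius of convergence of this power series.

Apply the ratio test: |a_{n+1}| / |a_n| = (n+1)³/[(3n+1)·(3n+2)·(3n+3)], which tends to 1/27 as n → ∞.
The series converges when 1/27 · |x − 3| < 1, giving R = 27.

R = 27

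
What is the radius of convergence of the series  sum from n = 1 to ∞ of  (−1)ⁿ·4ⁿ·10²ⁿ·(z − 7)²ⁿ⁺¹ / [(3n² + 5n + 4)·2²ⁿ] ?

R = 1/10

By the ratio test, |a_{n+1}/a_n| = [(3n² + 5n + 4)/(3(n+1)² + 5(n+1) + 4)] · 4·100/4 → 100.
Successive powers of (z − 7) differ by 2, so the series converges when |z − 7|² · 100 < 1, i.e. |z − 7| < √(1/100) = 1/10. So R = 1/10.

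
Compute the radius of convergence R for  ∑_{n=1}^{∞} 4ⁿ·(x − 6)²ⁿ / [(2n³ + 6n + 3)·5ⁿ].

R = √5/2

Apply the ratio test: |a_{n+1}| / |a_n| = [(2n³ + 6n + 3)/(2(n+1)³ + 6(n+1) + 3)] · 4/5, which tends to 4/5 as n → ∞.
Writing y = (x − 6)², the series in y has radius 5/4, so |x − 6| < √(5/4) and R = √5/2.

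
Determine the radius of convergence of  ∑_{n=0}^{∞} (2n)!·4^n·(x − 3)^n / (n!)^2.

By the ratio test, |a_{n+1}/a_n| = (2n+1)·(2n+2)/(n+1)² · 4 → 16.
Hence the series converges for |x − 3| < 1/(16) = 1/16, so the radius of convergence is 1/16.

R = 1/16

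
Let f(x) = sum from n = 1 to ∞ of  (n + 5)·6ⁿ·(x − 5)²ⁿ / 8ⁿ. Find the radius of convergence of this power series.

R = 2√3/3

Ratio test: |a_{n+1}/a_n| = [((n+1) + 5)/(n + 5)] · 6/8 → 3/4 as n → ∞.
Writing y = (x − 5)², the series in y has radius 4/3, so |x − 5| < √(4/3) and R = 2√3/3.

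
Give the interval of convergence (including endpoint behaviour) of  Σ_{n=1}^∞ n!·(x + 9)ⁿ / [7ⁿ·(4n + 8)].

The ratio of consecutive coefficients is (n+1) · 1/7 · (4n + 8)/(4(n+1) + 8) → ∞.
The terms grow without bound for any (x + 9) ≠ 0, so R = 0 (convergence only at x = -9).

{-9}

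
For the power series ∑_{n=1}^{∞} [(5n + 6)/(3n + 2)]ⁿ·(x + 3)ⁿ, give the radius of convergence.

By the Cauchy root test, |a_n|^(1/n) = (5n + 6)/(3n + 2) → 5/3.
Hence the series converges for |x + 3| < 1/(5/3) = 3/5, so the radius of convergence is 3/5.

R = 3/5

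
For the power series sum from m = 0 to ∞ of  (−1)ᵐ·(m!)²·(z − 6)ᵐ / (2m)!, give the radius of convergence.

R = 4

The ratio of consecutive coefficients is (m+1)²/[(2m+1)·(2m+2)] → 1/4.
The series converges when 1/4 · |z − 6| < 1, giving R = 4.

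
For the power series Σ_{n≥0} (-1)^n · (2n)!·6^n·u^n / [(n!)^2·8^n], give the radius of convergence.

R = 1/3

Apply the ratio test: |a_{n+1}| / |a_n| = (2n+1)·(2n+2)/(n+1)² · 6/8, which tends to 3 as n → ∞.
Thus R = 1/(3) = 1/3.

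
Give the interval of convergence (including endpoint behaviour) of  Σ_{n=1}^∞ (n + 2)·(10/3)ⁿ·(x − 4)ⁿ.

By the ratio test, |a_{n+1}/a_n| = [((n+1) + 2)/(n + 2)] · 10/3 → 10/3.
Hence the series converges for |x − 4| < 1/(10/3) = 3/10, so the radius of convergence is 3/10.
Check x = 43/10: the terms do not tend to 0, so the series diverges.
Endpoint x = 37/10: the n-th term does not approach 0; divergence by the term test.

(37/10, 43/10)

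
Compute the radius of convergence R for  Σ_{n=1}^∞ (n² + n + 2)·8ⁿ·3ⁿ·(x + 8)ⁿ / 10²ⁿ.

Apply the ratio test: |a_{n+1}| / |a_n| = [((n+1)² + (n+1) + 2)/(n² + n + 2)] · 8·3/100, which tends to 6/25 as n → ∞.
Thus R = 1/(6/25) = 25/6.

R = 25/6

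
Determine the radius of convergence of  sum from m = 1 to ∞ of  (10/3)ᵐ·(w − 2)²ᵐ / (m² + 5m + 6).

R = √30/10

The ratio of consecutive coefficients is [(m² + 5m + 6)/((m+1)² + 5(m+1) + 6)] · 10/3 → 10/3.
Writing y = (w − 2)², the series in y has radius 3/10, so |w − 2| < √(3/10) and R = √30/10.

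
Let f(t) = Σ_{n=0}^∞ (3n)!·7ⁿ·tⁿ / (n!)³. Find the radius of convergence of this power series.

R = 1/189

Ratio test: |a_{n+1}/a_n| = (3n+1)·(3n+2)·(3n+3)/(n+1)³ · 7 → 189 as n → ∞.
Hence the series converges for |t| < 1/(189) = 1/189, so the radius of convergence is 1/189.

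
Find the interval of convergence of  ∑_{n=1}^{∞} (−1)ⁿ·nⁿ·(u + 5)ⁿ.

By the Cauchy root test, |a_n|^(1/n) = n → ∞.
Since the n-th root of |a_n| is unbounded, the series converges only at u = -5; R = 0.

{-5}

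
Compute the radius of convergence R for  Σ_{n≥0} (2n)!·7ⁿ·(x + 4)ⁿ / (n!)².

R = 1/28

Apply the ratio test: |a_{n+1}| / |a_n| = (2n+1)·(2n+2)/(n+1)² · 7, which tends to 28 as n → ∞.
Hence the series converges for |x + 4| < 1/(28) = 1/28, so the radius of convergence is 1/28.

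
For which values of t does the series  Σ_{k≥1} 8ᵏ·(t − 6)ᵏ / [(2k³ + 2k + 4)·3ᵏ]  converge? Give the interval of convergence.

[45/8, 51/8]

Ratio test: |a_{k+1}/a_k| = [(2k³ + 2k + 4)/(2(k+1)³ + 2(k+1) + 4)] · 8/3 → 8/3 as k → ∞.
Hence the series converges for |t − 6| < 1/(8/3) = 3/8, so the radius of convergence is 3/8.
Check t = 51/8: absolute convergence follows by limit comparison with Σ 1/k³.
Endpoint t = 45/8: the series is dominated by a constant times Σ 1/k³, which converges (p = 3 > 1).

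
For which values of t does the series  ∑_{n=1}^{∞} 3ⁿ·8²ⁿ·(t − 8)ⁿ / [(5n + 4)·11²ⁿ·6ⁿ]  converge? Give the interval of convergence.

[135/32, 377/32)

Apply the ratio test: |a_{n+1}| / |a_n| = [(5n + 4)/(5(n+1) + 4)] · 3·64/(121·6), which tends to 32/121 as n → ∞.
Thus R = 1/(32/121) = 121/32.
At t = 377/32: comparison with the harmonic series Σ 1/n shows the series diverges.
At t = 135/32: an alternating series whose terms decrease to 0 in absolute value, so it converges by the Leibniz criterion.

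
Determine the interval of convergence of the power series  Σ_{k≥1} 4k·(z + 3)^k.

(-4, -2)

The ratio of consecutive coefficients is 4(k+1)/4k → 1.
Convergence for |z + 3| < 1, so R = 1.
At z = -2: the k-th term does not approach 0; divergence by the term test.
When z = -4, the terms have absolute value of order k, which does not tend to 0, so the series diverges by the divergence test.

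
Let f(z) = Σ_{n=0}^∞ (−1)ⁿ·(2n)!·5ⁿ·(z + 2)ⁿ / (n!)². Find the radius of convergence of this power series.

R = 1/20

By the ratio test, |a_{n+1}/a_n| = (2n+1)·(2n+2)/(n+1)² · 5 → 20.
Convergence for |z + 2| · 20 < 1, i.e. |z + 2| < 1/20. So R = 1/20.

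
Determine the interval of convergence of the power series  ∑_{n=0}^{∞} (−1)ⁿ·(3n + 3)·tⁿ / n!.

Apply the ratio test: |a_{n+1}| / |a_n| = (3(n+1) + 3)/(3n + 3) · 1/(n+1), which tends to 0 as n → ∞.
The ratio tends to 0 regardless of t, hence R = ∞.

(−∞, ∞)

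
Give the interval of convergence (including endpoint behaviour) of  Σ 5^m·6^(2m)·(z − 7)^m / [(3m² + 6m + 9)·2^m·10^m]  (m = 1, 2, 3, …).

By the ratio test, |a_{m+1}/a_m| = [(3m² + 6m + 9)/(3(m+1)² + 6(m+1) + 9)] · 5·36/(2·10) → 9.
Hence the series converges for |z − 7| < 1/(9) = 1/9, so the radius of convergence is 1/9.
Endpoint z = 64/9: the terms are on the order of 1/m², so the series converges absolutely by comparison with the p-series (p = 2 > 1).
When z = 62/9, absolute convergence follows by limit comparison with Σ 1/m².

[62/9, 64/9]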